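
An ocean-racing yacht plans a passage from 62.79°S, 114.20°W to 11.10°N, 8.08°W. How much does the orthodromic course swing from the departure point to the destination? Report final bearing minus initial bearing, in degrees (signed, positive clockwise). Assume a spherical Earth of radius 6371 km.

-71.9°

Initial bearing θ₁ = atan2(sin Δλ cos φ₂, cos φ₁ sin φ₂ − sin φ₁ cos φ₂ cos Δλ) = 99.29°
Final bearing θ₂ = (initial bearing from the destination back to the start) + 180° = 27.38°
Δθ = θ₂ − θ₁ = -71.9°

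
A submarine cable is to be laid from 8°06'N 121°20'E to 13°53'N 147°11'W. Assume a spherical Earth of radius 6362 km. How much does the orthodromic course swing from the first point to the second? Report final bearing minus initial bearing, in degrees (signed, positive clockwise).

At departure: θ₁ = atan2(sin Δλ cos φ₂, cos φ₁ sin φ₂ − sin φ₁ cos φ₂ cos Δλ) = 76.05°
At arrival: θ₂ = atan2(sin Δλ cos φ₁, −cos φ₂ sin φ₁ + sin φ₂ cos φ₁ cos Δλ) = 98.22°
Δθ = θ₂ − θ₁ = +22.2°

+22.2°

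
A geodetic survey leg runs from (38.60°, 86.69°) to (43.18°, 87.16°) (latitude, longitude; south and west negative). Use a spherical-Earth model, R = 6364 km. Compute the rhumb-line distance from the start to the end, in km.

Rhumb course C = atan2(Δλ, Δψ) with Δψ = ln[tan(π/4+φ₂/2)/tan(π/4+φ₁/2)] = +0.1058, Δλ = +0.0082 → C = 4.43°
d = R·|Δφ| / |cos C| = 6364·0.07994 / 0.99701 = 510 km

510 km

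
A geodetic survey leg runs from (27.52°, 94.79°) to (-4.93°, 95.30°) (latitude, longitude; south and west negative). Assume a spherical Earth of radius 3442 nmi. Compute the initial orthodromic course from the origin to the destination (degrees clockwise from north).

179.1°

N = sin Δλ·cos φ₂ = +0.0089;  D = cos φ₁ sin φ₂ − sin φ₁ cos φ₂ cos Δλ = -0.5365
initial course = atan2(N, D) = 179.05°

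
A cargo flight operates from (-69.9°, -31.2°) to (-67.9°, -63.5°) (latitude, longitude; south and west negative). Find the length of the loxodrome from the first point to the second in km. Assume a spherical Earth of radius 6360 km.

1309 km

Rhumb course C = atan2(Δλ, Δψ) with Δψ = ln[tan(π/4+φ₂/2)/tan(π/4+φ₁/2)] = +0.0970, Δλ = -0.5637 → C = 279.77°
d = R·|Δφ| / |cos C| = 6360·0.03491 / 0.16963 = 1309 km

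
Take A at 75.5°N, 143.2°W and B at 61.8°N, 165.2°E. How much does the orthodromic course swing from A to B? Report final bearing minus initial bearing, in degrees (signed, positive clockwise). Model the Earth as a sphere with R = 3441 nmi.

Initial bearing θ₁ = atan2(sin Δλ cos φ₂, cos φ₁ sin φ₂ − sin φ₁ cos φ₂ cos Δλ) = 260.27°
Final bearing θ₂ = (initial bearing from the destination back to the start) + 180° = 211.48°
Δθ = θ₂ − θ₁ = -48.8°

-48.8°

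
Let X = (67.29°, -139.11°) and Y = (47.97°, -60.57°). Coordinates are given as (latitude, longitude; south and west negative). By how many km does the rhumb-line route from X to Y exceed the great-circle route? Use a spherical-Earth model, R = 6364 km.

Great circle: cos σ = sin φ₁ sin φ₂ + cos φ₁ cos φ₂ cos Δλ,  σ = 0.7428 rad → d_gc = 4727.3 km
Rhumb line: Δψ = -0.6487, q = Δφ/Δψ = 0.5198, d_rh = R√(Δφ²+q²Δλ²) = 5016.9 km
Excess = 5016.9 − 4727.3 = 289.6 ≈ 290 km

290 km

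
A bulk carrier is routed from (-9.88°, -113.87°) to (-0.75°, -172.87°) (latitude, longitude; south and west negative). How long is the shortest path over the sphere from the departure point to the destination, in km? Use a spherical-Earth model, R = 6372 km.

6602 km

cos σ = sin φ₁ sin φ₂ + cos φ₁ cos φ₂ cos Δλ
      = sin(-9.88°)sin(-0.75°) + cos(-9.88°)cos(-0.75°)cos(-59.00°) = 0.5096
σ = 59.363° → d = Rσ = 6372·1.03607 = 6602 km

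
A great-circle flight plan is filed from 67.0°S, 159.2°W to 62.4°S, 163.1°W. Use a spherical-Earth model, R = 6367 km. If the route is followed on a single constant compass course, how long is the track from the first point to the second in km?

Δψ = ln[tan(π/4+φ₂/2)/tan(π/4+φ₁/2)] = +0.1884;  Δφ = +0.0803 rad,  Δλ = -0.0681 rad
q = Δφ/Δψ = 0.4262
d = R·√(Δφ² + q²Δλ²) = 6367·0.08537 = 544 km

544 km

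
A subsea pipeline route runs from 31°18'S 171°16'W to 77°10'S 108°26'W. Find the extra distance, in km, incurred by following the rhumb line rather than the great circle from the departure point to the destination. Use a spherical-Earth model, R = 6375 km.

210 km

Great circle: cos σ = sin φ₁ sin φ₂ + cos φ₁ cos φ₂ cos Δλ,  σ = 0.9358 rad → d_gc = 5965.6 km
Rhumb line: Δψ = -1.6095, q = Δφ/Δψ = 0.4974, d_rh = R√(Δφ²+q²Δλ²) = 6175.4 km
Excess = 6175.4 − 5965.6 = 209.8 ≈ 210 km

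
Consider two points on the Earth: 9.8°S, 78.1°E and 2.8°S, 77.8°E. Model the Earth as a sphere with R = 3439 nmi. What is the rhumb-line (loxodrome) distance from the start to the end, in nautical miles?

Rhumb course C = atan2(Δλ, Δψ) with Δψ = ln[tan(π/4+φ₂/2)/tan(π/4+φ₁/2)] = +0.1230, Δλ = -0.0052 → C = 357.56°
d = R·|Δφ| / |cos C| = 3439·0.12217 / 0.99910 = 421 nmi

421 nmi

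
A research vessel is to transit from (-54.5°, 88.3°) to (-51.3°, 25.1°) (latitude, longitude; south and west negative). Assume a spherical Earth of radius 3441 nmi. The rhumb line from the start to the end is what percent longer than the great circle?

Great circle: σ = 0.6451 rad → d_gc = Rσ = 2219.6 nmi
Rhumb: Δφ = +0.0559, Δλ = -1.1030, Δψ = +0.0926, q = Δφ/Δψ = 0.6029 → d_rh = R√(Δφ²+q²Δλ²) = 2296.2 nmi
Excess = (2296.2 − 2219.6) / 2219.6 = 76.6 / 2219.6 = 3.451% ≈ 3.5%

3.5%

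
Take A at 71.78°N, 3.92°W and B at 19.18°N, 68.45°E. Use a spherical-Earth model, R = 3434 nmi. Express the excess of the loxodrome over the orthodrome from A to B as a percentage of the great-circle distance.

4.0%

Great circle: σ = 1.1576 rad → d_gc = Rσ = 3975.3 nmi
Rhumb: Δφ = -0.9180, Δλ = +1.2631, Δψ = -1.4892, q = Δφ/Δψ = 0.6165 → d_rh = R√(Δφ²+q²Δλ²) = 4133.8 nmi
Excess = (4133.8 − 3975.3) / 3975.3 = 158.5 / 3975.3 = 3.99% ≈ 4.0%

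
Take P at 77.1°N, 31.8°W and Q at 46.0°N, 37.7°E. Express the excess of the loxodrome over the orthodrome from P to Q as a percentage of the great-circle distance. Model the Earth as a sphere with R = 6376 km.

4.9%

Great circle: σ = 0.7144 rad → d_gc = Rσ = 4554.9 km
Rhumb: Δφ = -0.5428, Δλ = +1.2130, Δψ = -1.2736, q = Δφ/Δψ = 0.4262 → d_rh = R√(Δφ²+q²Δλ²) = 4779.3 km
Excess = (4779.3 − 4554.9) / 4554.9 = 224.4 / 4554.9 = 4.93% ≈ 4.9%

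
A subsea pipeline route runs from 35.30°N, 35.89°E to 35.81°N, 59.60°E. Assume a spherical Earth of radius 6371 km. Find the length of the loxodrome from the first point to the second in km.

2146 km

Δψ = ln[tan(π/4+φ₂/2)/tan(π/4+φ₁/2)] = +0.0109;  Δφ = +0.0089 rad,  Δλ = +0.4138 rad
q = Δφ/Δψ = 0.8136
d = R·√(Δφ² + q²Δλ²) = 6371·0.33678 = 2146 km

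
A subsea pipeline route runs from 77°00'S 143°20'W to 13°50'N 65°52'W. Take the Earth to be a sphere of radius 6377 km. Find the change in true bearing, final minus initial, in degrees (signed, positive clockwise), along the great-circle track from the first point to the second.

-61.8°

At departure: θ₁ = atan2(sin Δλ cos φ₂, cos φ₁ sin φ₂ − sin φ₁ cos φ₂ cos Δλ) = 74.71°
At arrival: θ₂ = atan2(sin Δλ cos φ₁, −cos φ₂ sin φ₁ + sin φ₂ cos φ₁ cos Δλ) = 12.91°
Δθ = θ₂ − θ₁ = -61.8°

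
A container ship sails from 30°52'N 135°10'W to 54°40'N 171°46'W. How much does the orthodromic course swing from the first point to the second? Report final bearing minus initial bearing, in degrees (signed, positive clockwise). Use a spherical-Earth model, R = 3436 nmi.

-25.9°

Initial bearing θ₁ = atan2(sin Δλ cos φ₂, cos φ₁ sin φ₂ − sin φ₁ cos φ₂ cos Δλ) = 323.27°
Final bearing θ₂ = (initial bearing from the destination back to the start) + 180° = 297.42°
Δθ = θ₂ − θ₁ = -25.9°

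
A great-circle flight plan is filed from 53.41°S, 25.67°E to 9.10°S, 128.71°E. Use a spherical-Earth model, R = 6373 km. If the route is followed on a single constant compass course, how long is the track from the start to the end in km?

Δψ = ln[tan(π/4+φ₂/2)/tan(π/4+φ₁/2)] = +0.9473;  Δφ = +0.7734 rad,  Δλ = +1.7984 rad
q = Δφ/Δψ = 0.8164
d = R·√(Δφ² + q²Δλ²) = 6373·1.65942 = 10575 km

10575 km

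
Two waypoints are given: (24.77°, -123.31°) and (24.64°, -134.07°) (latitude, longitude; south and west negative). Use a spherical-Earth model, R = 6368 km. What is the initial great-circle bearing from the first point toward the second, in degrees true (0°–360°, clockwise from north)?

N = sin Δλ·cos φ₂ = -0.1697;  D = cos φ₁ sin φ₂ − sin φ₁ cos φ₂ cos Δλ = +0.0044
initial course = atan2(N, D) = 271.49°

271.5°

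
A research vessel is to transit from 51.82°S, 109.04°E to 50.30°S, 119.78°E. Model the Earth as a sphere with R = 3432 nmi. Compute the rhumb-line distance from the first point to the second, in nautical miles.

Δψ = ln[tan(π/4+φ₂/2)/tan(π/4+φ₁/2)] = +0.0422;  Δφ = +0.0265 rad,  Δλ = +0.1874 rad
q = Δφ/Δψ = 0.6284
d = R·√(Δφ² + q²Δλ²) = 3432·0.12075 = 414 nmi

414 nmi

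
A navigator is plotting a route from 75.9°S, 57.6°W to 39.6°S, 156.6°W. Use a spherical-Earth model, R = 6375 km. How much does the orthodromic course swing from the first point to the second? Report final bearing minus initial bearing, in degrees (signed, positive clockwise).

+92.4°

Initial bearing θ₁ = atan2(sin Δλ cos φ₂, cos φ₁ sin φ₂ − sin φ₁ cos φ₂ cos Δλ) = 250.32°
Final bearing θ₂ = (initial bearing from the destination back to the start) + 180° = 342.68°
Δθ = θ₂ − θ₁ = +92.4°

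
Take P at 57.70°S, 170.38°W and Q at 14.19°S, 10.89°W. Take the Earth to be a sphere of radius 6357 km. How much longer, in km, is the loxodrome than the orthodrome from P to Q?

2642 km

Great circle: cos σ = sin φ₁ sin φ₂ + cos φ₁ cos φ₂ cos Δλ,  σ = 1.8525 rad → d_gc = 11776.4 km
Rhumb line: Δψ = +0.9891, q = Δφ/Δψ = 0.7678, d_rh = R√(Δφ²+q²Δλ²) = 14418.3 km
Excess = 14418.3 − 11776.4 = 2641.9 ≈ 2642 km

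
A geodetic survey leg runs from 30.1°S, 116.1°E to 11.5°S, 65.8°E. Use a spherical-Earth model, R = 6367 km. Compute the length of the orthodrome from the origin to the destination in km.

5567 km

Haversine: a = sin²(Δφ/2)+cos φ₁ cos φ₂ sin²(Δλ/2) = 0.17924;  σ = 2·atan2(√a,√(1−a))
σ = 50.095° → d = Rσ = 6367·0.87432 = 5567 km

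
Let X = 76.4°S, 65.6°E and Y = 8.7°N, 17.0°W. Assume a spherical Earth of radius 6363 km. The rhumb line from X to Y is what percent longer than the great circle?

Great circle: σ = 1.6881 rad → d_gc = Rσ = 10741.7 km
Rhumb: Δφ = +1.4853, Δλ = -1.4416, Δψ = +2.2790, q = Δφ/Δψ = 0.6517 → d_rh = R√(Δφ²+q²Δλ²) = 11182.9 km
Excess = (11182.9 − 10741.7) / 10741.7 = 441.2 / 10741.7 = 4.11% ≈ 4.1%

4.1%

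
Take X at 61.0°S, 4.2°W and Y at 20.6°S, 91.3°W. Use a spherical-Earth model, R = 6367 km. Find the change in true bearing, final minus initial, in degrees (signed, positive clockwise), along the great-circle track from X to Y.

+67.0°

At departure: θ₁ = atan2(sin Δλ cos φ₂, cos φ₁ sin φ₂ − sin φ₁ cos φ₂ cos Δλ) = 262.13°
At arrival: θ₂ = atan2(sin Δλ cos φ₁, −cos φ₂ sin φ₁ + sin φ₂ cos φ₁ cos Δλ) = 329.13°
Δθ = θ₂ − θ₁ = +67.0°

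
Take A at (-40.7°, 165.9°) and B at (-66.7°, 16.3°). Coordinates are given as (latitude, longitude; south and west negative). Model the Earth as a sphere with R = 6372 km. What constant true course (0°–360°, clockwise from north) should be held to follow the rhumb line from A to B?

Δψ = ln[tan(π/4+φ₂/2)/tan(π/4+φ₁/2)] = -0.8001
Δλ = -2.6110 rad (taken the short way round)
course = atan2(Δλ, Δψ) = 252.96°

253.0°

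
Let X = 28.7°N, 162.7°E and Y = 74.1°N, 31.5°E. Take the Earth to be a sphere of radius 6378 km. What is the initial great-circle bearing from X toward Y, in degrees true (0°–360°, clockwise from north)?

347.5°

N = sin Δλ·cos φ₂ = -0.2061;  D = cos φ₁ sin φ₂ − sin φ₁ cos φ₂ cos Δλ = +0.9302
initial course = atan2(N, D) = 347.51°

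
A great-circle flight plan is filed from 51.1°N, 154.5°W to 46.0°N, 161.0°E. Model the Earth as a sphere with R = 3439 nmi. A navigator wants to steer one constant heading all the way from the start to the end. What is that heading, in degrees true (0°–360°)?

260.2°

Δψ = ln[tan(π/4+φ₂/2)/tan(π/4+φ₁/2)] = -0.1346
Δλ = -0.7767 rad (taken the short way round)
course = atan2(Δλ, Δψ) = 260.17°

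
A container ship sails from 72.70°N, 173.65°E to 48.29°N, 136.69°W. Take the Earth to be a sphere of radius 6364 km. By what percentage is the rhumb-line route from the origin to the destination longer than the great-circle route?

2.4%

Great circle: σ = 0.5720 rad → d_gc = Rσ = 3640.1 km
Rhumb: Δφ = -0.4260, Δλ = +0.8667, Δψ = -0.9180, q = Δφ/Δψ = 0.4641 → d_rh = R√(Δφ²+q²Δλ²) = 3728.8 km
Excess = (3728.8 − 3640.1) / 3640.1 = 88.7 / 3640.1 = 2.44% ≈ 2.4%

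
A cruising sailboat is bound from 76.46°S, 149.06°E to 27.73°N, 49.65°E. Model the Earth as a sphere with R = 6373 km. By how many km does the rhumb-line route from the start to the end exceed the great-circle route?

Great circle: cos σ = sin φ₁ sin φ₂ + cos φ₁ cos φ₂ cos Δλ,  σ = 2.0786 rad → d_gc = 13246.9 km
Rhumb line: Δψ = +2.6351, q = Δφ/Δψ = 0.6901, d_rh = R√(Δφ²+q²Δλ²) = 13875.5 km
Excess = 13875.5 − 13246.9 = 628.6 ≈ 629 km

629 km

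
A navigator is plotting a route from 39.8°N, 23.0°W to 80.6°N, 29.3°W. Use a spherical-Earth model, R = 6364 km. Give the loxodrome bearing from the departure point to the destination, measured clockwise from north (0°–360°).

Meridional parts: M(φ₁)=+0.7584, M(φ₂)=+2.4984 → ΔM = +1.7401;  Δλ = -0.1100 rad
tan C = Δλ / ΔM = -0.0632 → C = 356.38°

356.4°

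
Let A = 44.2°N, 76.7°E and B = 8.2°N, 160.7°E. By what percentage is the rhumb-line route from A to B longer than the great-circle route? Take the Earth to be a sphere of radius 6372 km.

2.3%

Great circle: σ = 1.3963 rad → d_gc = Rσ = 8897.3 km
Rhumb: Δφ = -0.6283, Δλ = +1.4661, Δψ = -0.7182, q = Δφ/Δψ = 0.8749 → d_rh = R√(Δφ²+q²Δλ²) = 9101.1 km
Excess = (9101.1 − 8897.3) / 8897.3 = 203.8 / 8897.3 = 2.29% ≈ 2.3%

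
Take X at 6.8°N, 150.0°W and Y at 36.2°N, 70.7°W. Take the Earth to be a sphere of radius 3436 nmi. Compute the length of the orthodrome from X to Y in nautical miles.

cos σ = sin φ₁ sin φ₂ + cos φ₁ cos φ₂ cos Δλ
      = sin(6.80°)sin(36.20°) + cos(6.80°)cos(36.20°)cos(79.30°) = 0.2187
σ = 77.367° → d = Rσ = 3436·1.35031 = 4640 nmi

4640 nmi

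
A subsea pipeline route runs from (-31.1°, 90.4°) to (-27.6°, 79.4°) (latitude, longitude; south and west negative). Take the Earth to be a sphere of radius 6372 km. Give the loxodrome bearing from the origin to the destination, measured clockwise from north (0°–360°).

Meridional parts: M(φ₁)=-0.5716, M(φ₂)=-0.5015 → ΔM = +0.0701;  Δλ = -0.1920 rad
tan C = Δλ / ΔM = -2.7388 → C = 290.06°

290.1°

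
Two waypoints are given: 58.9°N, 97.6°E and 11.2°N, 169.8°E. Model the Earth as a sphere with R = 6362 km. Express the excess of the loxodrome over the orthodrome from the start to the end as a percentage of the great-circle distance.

2.7%

Great circle: σ = 1.2438 rad → d_gc = Rσ = 7913.0 km
Rhumb: Δφ = -0.8325, Δλ = +1.2601, Δψ = -1.0824, q = Δφ/Δψ = 0.7691 → d_rh = R√(Δφ²+q²Δλ²) = 8128.4 km
Excess = (8128.4 − 7913.0) / 7913.0 = 215.4 / 7913.0 = 2.72% ≈ 2.7%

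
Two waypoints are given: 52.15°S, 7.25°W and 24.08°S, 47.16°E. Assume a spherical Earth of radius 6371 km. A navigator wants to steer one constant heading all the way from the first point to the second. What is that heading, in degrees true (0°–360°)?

56.1°

Meridional parts: M(φ₁)=-1.0704, M(φ₂)=-0.4332 → ΔM = +0.6372;  Δλ = +0.9496 rad
tan C = Δλ / ΔM = +1.4903 → C = 56.14°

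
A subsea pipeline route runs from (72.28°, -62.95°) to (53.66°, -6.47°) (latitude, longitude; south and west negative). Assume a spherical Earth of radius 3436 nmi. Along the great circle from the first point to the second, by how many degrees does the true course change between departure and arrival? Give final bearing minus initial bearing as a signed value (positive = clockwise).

Initial bearing θ₁ = atan2(sin Δλ cos φ₂, cos φ₁ sin φ₂ − sin φ₁ cos φ₂ cos Δλ) = 97.67°
Final bearing θ₂ = (initial bearing from the destination back to the start) + 180° = 149.40°
Δθ = θ₂ − θ₁ = +51.7°

+51.7°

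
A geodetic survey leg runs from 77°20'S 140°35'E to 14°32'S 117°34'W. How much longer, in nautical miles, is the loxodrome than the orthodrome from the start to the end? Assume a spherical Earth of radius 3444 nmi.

Great circle: cos σ = sin φ₁ sin φ₂ + cos φ₁ cos φ₂ cos Δλ,  σ = 1.3682 rad → d_gc = 4712.0 nmi
Rhumb line: Δψ = +1.9419, q = Δφ/Δψ = 0.5644, d_rh = R√(Δφ²+q²Δλ²) = 5117.6 nmi
Excess = 5117.6 − 4712.0 = 405.6 ≈ 406 nmi

406 nmi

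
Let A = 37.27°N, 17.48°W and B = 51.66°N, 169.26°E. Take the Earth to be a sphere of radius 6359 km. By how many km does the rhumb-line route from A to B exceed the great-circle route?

3625 km

Great circle: cos σ = sin φ₁ sin φ₂ + cos φ₁ cos φ₂ cos Δλ,  σ = 1.5861 rad → d_gc = 10085.8 km
Rhumb line: Δψ = +0.3547, q = Δφ/Δψ = 0.7082, d_rh = R√(Δφ²+q²Δλ²) = 13710.6 km
Excess = 13710.6 − 10085.8 = 3624.8 ≈ 3625 km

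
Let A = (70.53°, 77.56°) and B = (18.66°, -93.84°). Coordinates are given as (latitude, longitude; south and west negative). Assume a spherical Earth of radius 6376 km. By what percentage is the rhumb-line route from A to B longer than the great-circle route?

32.6%

Great circle: σ = 1.5814 rad → d_gc = Rσ = 10082.9 km
Rhumb: Δφ = -0.9053, Δλ = -2.9915, Δψ = -1.4312, q = Δφ/Δψ = 0.6325 → d_rh = R√(Δφ²+q²Δλ²) = 13374.6 km
Excess = (13374.6 − 10082.9) / 10082.9 = 3291.7 / 10082.9 = 32.646% ≈ 32.6%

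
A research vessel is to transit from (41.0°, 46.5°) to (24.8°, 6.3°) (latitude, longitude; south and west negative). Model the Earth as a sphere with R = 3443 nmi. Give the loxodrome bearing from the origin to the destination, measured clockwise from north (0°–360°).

Δψ = ln[tan(π/4+φ₂/2)/tan(π/4+φ₁/2)] = -0.3388
Δλ = -0.7016 rad (taken the short way round)
course = atan2(Δλ, Δψ) = 244.22°

244.2°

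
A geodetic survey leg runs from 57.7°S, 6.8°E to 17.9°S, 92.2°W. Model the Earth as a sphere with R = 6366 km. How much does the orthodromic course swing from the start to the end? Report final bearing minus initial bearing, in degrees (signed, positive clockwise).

+74.7°

At departure: θ₁ = atan2(sin Δλ cos φ₂, cos φ₁ sin φ₂ − sin φ₁ cos φ₂ cos Δλ) = 252.85°
At arrival: θ₂ = atan2(sin Δλ cos φ₁, −cos φ₂ sin φ₁ + sin φ₂ cos φ₁ cos Δλ) = 327.55°
Δθ = θ₂ − θ₁ = +74.7°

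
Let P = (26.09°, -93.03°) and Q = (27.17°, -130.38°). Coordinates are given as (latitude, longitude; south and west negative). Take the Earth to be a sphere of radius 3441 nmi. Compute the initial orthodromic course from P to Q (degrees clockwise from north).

280.4°

θ = atan2( sin Δλ·cos φ₂ ,  cos φ₁ sin φ₂ − sin φ₁ cos φ₂ cos Δλ )
  = atan2(-0.5397, +0.0991) = 280.40°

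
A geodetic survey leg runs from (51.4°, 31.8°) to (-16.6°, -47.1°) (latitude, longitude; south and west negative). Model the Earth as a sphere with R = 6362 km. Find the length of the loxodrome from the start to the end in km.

Rhumb course C = atan2(Δλ, Δψ) with Δψ = ln[tan(π/4+φ₂/2)/tan(π/4+φ₁/2)] = -1.3431, Δλ = -1.3771 → C = 225.71°
d = R·|Δφ| / |cos C| = 6362·1.18682 / 0.69823 = 10814 km

10814 km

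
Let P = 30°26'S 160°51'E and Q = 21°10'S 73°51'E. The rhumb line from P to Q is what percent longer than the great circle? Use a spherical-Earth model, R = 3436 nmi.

Great circle: σ = 1.3439 rad → d_gc = Rσ = 4617.5 nmi
Rhumb: Δφ = +0.1617, Δλ = -1.5184, Δψ = +0.1799, q = Δφ/Δψ = 0.8989 → d_rh = R√(Δφ²+q²Δλ²) = 4722.6 nmi
Excess = (4722.6 − 4617.5) / 4617.5 = 105.1 / 4617.5 = 2.28% ≈ 2.3%

2.3%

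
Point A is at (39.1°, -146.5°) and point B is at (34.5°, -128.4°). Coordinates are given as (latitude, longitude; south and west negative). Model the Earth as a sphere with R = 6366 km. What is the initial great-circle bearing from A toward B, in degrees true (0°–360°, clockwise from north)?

θ = atan2( sin Δλ·cos φ₂ ,  cos φ₁ sin φ₂ − sin φ₁ cos φ₂ cos Δλ )
  = atan2(+0.2560, -0.0545) = 102.01°

102.0°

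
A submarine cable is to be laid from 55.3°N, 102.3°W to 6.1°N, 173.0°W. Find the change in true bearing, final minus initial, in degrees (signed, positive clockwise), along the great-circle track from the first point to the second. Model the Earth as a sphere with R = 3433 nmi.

-43.4°

At departure: θ₁ = atan2(sin Δλ cos φ₂, cos φ₁ sin φ₂ − sin φ₁ cos φ₂ cos Δλ) = 257.40°
At arrival: θ₂ = atan2(sin Δλ cos φ₁, −cos φ₂ sin φ₁ + sin φ₂ cos φ₁ cos Δλ) = 213.97°
Δθ = θ₂ − θ₁ = -43.4°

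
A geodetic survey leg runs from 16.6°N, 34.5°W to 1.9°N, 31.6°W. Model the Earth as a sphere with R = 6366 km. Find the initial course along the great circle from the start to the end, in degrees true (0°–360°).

168.7°

N = sin Δλ·cos φ₂ = +0.0506;  D = cos φ₁ sin φ₂ − sin φ₁ cos φ₂ cos Δλ = -0.2534
initial course = atan2(N, D) = 168.71°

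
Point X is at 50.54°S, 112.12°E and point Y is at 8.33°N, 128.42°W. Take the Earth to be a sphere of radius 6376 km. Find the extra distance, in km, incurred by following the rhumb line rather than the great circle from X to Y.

Great circle: cos σ = sin φ₁ sin φ₂ + cos φ₁ cos φ₂ cos Δλ,  σ = 2.0055 rad → d_gc = 12786.9 km
Rhumb line: Δψ = +1.1713, q = Δφ/Δψ = 0.8772, d_rh = R√(Δφ²+q²Δλ²) = 13375.3 km
Excess = 13375.3 − 12786.9 = 588.4 ≈ 588 km

588 km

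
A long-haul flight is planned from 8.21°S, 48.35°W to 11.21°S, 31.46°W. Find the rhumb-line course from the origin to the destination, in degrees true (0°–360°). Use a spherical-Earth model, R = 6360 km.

100.2°

Δψ = ln[tan(π/4+φ₂/2)/tan(π/4+φ₁/2)] = -0.0531
Δλ = +0.2948 rad (taken the short way round)
course = atan2(Δλ, Δψ) = 100.22°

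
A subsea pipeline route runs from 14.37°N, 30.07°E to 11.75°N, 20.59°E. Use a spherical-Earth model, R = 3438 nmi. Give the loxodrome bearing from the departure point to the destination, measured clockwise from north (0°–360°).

Δψ = ln[tan(π/4+φ₂/2)/tan(π/4+φ₁/2)] = -0.0469
Δλ = -0.1655 rad (taken the short way round)
course = atan2(Δλ, Δψ) = 254.16°

254.2°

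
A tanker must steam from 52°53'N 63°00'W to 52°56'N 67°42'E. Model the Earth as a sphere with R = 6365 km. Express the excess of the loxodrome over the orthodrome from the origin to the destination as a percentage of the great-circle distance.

18.6%

Great circle: σ = 1.1603 rad → d_gc = Rσ = 7385.1 km
Rhumb: Δφ = +0.0009, Δλ = +2.2811, Δψ = +0.0014, q = Δφ/Δψ = 0.6031 → d_rh = R√(Δφ²+q²Δλ²) = 8756.6 km
Excess = (8756.6 − 7385.1) / 7385.1 = 1371.5 / 7385.1 = 18.57% ≈ 18.6%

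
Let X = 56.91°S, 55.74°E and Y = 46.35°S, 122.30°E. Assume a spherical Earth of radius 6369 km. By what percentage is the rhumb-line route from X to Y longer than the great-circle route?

3.7%

Great circle: σ = 0.7134 rad → d_gc = Rσ = 4543.8 km
Rhumb: Δφ = +0.1843, Δλ = +1.1617, Δψ = +0.2987, q = Δφ/Δψ = 0.6170 → d_rh = R√(Δφ²+q²Δλ²) = 4713.8 km
Excess = (4713.8 − 4543.8) / 4543.8 = 170.0 / 4543.8 = 3.74% ≈ 3.7%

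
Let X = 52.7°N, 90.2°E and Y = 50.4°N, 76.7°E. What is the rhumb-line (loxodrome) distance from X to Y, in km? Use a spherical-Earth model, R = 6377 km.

969 km

Rhumb course C = atan2(Δλ, Δψ) with Δψ = ln[tan(π/4+φ₂/2)/tan(π/4+φ₁/2)] = -0.0646, Δλ = -0.2356 → C = 254.67°
d = R·|Δφ| / |cos C| = 6377·0.04014 / 0.26431 = 969 km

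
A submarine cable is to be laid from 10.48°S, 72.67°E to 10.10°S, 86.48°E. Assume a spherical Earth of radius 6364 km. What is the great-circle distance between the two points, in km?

1510 km

Haversine: a = sin²(Δφ/2)+cos φ₁ cos φ₂ sin²(Δλ/2) = 0.01400;  σ = 2·atan2(√a,√(1−a))
σ = 13.592° → d = Rσ = 6364·0.23723 = 1510 km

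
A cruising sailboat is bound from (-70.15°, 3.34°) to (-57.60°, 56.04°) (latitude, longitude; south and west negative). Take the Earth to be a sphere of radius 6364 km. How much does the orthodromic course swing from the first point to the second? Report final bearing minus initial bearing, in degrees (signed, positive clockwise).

Initial bearing θ₁ = atan2(sin Δλ cos φ₂, cos φ₁ sin φ₂ − sin φ₁ cos φ₂ cos Δλ) = 87.49°
Final bearing θ₂ = (initial bearing from the destination back to the start) + 180° = 39.28°
Δθ = θ₂ − θ₁ = -48.2°

-48.2°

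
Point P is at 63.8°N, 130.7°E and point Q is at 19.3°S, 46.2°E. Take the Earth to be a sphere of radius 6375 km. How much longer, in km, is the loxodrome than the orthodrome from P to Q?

Great circle: cos σ = sin φ₁ sin φ₂ + cos φ₁ cos φ₂ cos Δλ,  σ = 1.8303 rad → d_gc = 11668.3 km
Rhumb line: Δψ = -1.8014, q = Δφ/Δψ = 0.8051, d_rh = R√(Δφ²+q²Δλ²) = 11949.6 km
Excess = 11949.6 − 11668.3 = 281.3 ≈ 281 km

281 km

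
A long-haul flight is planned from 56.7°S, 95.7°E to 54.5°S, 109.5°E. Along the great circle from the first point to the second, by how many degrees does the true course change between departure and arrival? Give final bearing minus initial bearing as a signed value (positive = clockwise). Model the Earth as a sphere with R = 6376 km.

At departure: θ₁ = atan2(sin Δλ cos φ₂, cos φ₁ sin φ₂ − sin φ₁ cos φ₂ cos Δλ) = 80.02°
At arrival: θ₂ = atan2(sin Δλ cos φ₁, −cos φ₂ sin φ₁ + sin φ₂ cos φ₁ cos Δλ) = 68.61°
Δθ = θ₂ − θ₁ = -11.4°

-11.4°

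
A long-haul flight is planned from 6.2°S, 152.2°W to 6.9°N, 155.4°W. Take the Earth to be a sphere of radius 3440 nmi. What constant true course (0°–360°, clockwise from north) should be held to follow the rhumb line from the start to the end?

346.3°

Meridional parts: M(φ₁)=-0.1084, M(φ₂)=+0.1207 → ΔM = +0.2291;  Δλ = -0.0559 rad
tan C = Δλ / ΔM = -0.2437 → C = 346.30°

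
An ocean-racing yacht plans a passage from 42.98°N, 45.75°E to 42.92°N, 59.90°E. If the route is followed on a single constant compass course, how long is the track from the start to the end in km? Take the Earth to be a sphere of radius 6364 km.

Δψ = ln[tan(π/4+φ₂/2)/tan(π/4+φ₁/2)] = -0.0014;  Δφ = -0.0010 rad,  Δλ = +0.2470 rad
q = Δφ/Δψ = 0.7319
d = R·√(Δφ² + q²Δλ²) = 6364·0.18077 = 1150 km

1150 km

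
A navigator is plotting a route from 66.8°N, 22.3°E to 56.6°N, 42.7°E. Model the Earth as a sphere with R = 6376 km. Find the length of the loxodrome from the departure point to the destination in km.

Rhumb course C = atan2(Δλ, Δψ) with Δψ = ln[tan(π/4+φ₂/2)/tan(π/4+φ₁/2)] = -0.3795, Δλ = +0.3560 → C = 136.83°
d = R·|Δφ| / |cos C| = 6376·0.17802 / 0.72928 = 1556 km

1556 km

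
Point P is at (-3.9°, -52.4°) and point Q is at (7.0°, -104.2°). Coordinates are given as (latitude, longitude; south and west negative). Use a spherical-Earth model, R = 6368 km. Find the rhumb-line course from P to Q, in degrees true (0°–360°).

Δψ = ln[tan(π/4+φ₂/2)/tan(π/4+φ₁/2)] = +0.1906
Δλ = -0.9041 rad (taken the short way round)
course = atan2(Δλ, Δψ) = 281.90°

281.9°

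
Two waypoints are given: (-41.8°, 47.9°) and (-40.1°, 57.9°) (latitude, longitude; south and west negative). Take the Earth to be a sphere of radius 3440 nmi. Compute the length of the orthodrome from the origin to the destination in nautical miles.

cos σ = sin φ₁ sin φ₂ + cos φ₁ cos φ₂ cos Δλ
      = sin(-41.80°)sin(-40.10°) + cos(-41.80°)cos(-40.10°)cos(10.00°) = 0.9909
σ = 7.737° → d = Rσ = 3440·0.13503 = 465 nmi

465 nmi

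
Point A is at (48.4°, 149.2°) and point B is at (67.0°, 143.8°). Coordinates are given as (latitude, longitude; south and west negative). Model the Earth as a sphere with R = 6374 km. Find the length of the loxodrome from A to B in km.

Rhumb course C = atan2(Δλ, Δψ) with Δψ = ln[tan(π/4+φ₂/2)/tan(π/4+φ₁/2)] = +0.6244, Δλ = -0.0942 → C = 351.42°
d = R·|Δφ| / |cos C| = 6374·0.32463 / 0.98880 = 2093 km

2093 km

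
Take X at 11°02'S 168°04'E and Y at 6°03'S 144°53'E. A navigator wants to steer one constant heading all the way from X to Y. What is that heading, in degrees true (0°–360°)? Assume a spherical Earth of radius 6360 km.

Δψ = ln[tan(π/4+φ₂/2)/tan(π/4+φ₁/2)] = +0.0880
Δλ = -0.4046 rad (taken the short way round)
course = atan2(Δλ, Δψ) = 282.27°

282.3°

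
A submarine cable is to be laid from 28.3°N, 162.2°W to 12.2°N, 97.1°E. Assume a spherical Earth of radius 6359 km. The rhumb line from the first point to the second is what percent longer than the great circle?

2.2%

Great circle: σ = 1.6304 rad → d_gc = Rσ = 10367.9 km
Rhumb: Δφ = -0.2810, Δλ = -1.7575, Δψ = -0.3008, q = Δφ/Δψ = 0.9343 → d_rh = R√(Δφ²+q²Δλ²) = 10593.2 km
Excess = (10593.2 − 10367.9) / 10367.9 = 225.3 / 10367.9 = 2.17% ≈ 2.2%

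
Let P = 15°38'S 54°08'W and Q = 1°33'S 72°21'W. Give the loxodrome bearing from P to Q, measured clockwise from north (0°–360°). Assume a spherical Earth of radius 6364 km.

Δψ = ln[tan(π/4+φ₂/2)/tan(π/4+φ₁/2)] = +0.2492
Δλ = -0.3179 rad (taken the short way round)
course = atan2(Δλ, Δψ) = 308.09°

308.1°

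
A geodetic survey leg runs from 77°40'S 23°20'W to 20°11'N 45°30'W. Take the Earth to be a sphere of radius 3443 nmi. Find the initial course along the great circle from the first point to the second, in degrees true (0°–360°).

θ = atan2( sin Δλ·cos φ₂ ,  cos φ₁ sin φ₂ − sin φ₁ cos φ₂ cos Δλ )
  = atan2(-0.3541, +0.9229) = 339.01°

339.0°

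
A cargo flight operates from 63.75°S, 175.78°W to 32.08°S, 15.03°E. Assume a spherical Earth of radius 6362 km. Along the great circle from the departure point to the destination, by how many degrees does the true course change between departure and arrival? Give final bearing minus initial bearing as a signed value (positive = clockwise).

Initial bearing θ₁ = atan2(sin Δλ cos φ₂, cos φ₁ sin φ₂ − sin φ₁ cos φ₂ cos Δλ) = 189.20°
Final bearing θ₂ = (initial bearing from the destination back to the start) + 180° = 355.21°
Δθ = θ₂ − θ₁ = +166.0°

+166.0°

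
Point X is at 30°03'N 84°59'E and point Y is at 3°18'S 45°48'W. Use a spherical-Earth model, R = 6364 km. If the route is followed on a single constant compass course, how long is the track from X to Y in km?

14393 km

Rhumb course C = atan2(Δλ, Δψ) with Δψ = ln[tan(π/4+φ₂/2)/tan(π/4+φ₁/2)] = -0.6079, Δλ = -2.2826 → C = 255.09°
d = R·|Δφ| / |cos C| = 6364·0.58207 / 0.25737 = 14393 km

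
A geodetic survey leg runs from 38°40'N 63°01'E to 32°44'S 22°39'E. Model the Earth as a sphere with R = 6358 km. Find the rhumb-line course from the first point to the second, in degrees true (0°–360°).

Meridional parts: M(φ₁)=+0.7328, M(φ₂)=-0.6052 → ΔM = -1.3380;  Δλ = -0.7045 rad
tan C = Δλ / ΔM = +0.5266 → C = 207.77°

207.8°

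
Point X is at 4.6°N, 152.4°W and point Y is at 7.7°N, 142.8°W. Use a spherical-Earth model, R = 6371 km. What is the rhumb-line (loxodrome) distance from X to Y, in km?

Rhumb course C = atan2(Δλ, Δψ) with Δψ = ln[tan(π/4+φ₂/2)/tan(π/4+φ₁/2)] = +0.0544, Δλ = +0.1676 → C = 72.00°
d = R·|Δφ| / |cos C| = 6371·0.05411 / 0.30894 = 1116 km

1116 km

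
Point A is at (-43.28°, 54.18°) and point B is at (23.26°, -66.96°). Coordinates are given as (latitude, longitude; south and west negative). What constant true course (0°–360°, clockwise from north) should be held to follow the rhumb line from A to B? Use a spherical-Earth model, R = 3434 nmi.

300.7°

Δψ = ln[tan(π/4+φ₂/2)/tan(π/4+φ₁/2)] = +1.2571
Δλ = -2.1143 rad (taken the short way round)
course = atan2(Δλ, Δψ) = 300.74°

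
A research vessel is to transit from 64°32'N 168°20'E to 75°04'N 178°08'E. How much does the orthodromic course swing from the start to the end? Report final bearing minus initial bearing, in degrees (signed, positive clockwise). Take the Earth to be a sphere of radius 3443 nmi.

Initial bearing θ₁ = atan2(sin Δλ cos φ₂, cos φ₁ sin φ₂ − sin φ₁ cos φ₂ cos Δλ) = 13.26°
Final bearing θ₂ = (initial bearing from the destination back to the start) + 180° = 22.49°
Δθ = θ₂ − θ₁ = +9.2°

+9.2°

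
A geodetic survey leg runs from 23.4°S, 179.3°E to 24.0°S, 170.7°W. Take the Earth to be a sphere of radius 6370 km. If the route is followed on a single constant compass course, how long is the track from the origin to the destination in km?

Δψ = ln[tan(π/4+φ₂/2)/tan(π/4+φ₁/2)] = -0.0114;  Δφ = -0.0105 rad,  Δλ = +0.1745 rad
q = Δφ/Δψ = 0.9157
d = R·√(Δφ² + q²Δλ²) = 6370·0.16015 = 1020 km

1020 km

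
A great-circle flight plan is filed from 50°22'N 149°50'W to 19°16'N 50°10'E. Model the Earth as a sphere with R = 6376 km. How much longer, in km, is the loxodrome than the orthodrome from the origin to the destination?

Great circle: cos σ = sin φ₁ sin φ₂ + cos φ₁ cos φ₂ cos Δλ,  σ = 1.8878 rad → d_gc = 12036.6 km
Rhumb line: Δψ = -0.6779, q = Δφ/Δψ = 0.8007, d_rh = R√(Δφ²+q²Δλ²) = 14671.0 km
Excess = 14671.0 − 12036.6 = 2634.4 ≈ 2634 km

2634 km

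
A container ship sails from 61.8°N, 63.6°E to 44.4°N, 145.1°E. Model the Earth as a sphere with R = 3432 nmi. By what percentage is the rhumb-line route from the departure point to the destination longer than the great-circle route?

6.1%

Great circle: σ = 0.8413 rad → d_gc = Rσ = 2887.2 nmi
Rhumb: Δφ = -0.3037, Δλ = +1.4224, Δψ = -0.5149, q = Δφ/Δψ = 0.5898 → d_rh = R√(Δφ²+q²Δλ²) = 3061.9 nmi
Excess = (3061.9 − 2887.2) / 2887.2 = 174.7 / 2887.2 = 6.051% ≈ 6.1%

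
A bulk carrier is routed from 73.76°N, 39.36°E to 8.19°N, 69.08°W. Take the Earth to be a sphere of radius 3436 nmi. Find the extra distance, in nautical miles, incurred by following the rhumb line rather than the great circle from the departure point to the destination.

472 nmi

Great circle: cos σ = sin φ₁ sin φ₂ + cos φ₁ cos φ₂ cos Δλ,  σ = 1.5216 rad → d_gc = 5228.1 nmi
Rhumb line: Δψ = -1.8037, q = Δφ/Δψ = 0.6345, d_rh = R√(Δφ²+q²Δλ²) = 5699.7 nmi
Excess = 5699.7 − 5228.1 = 471.6 ≈ 472 nmi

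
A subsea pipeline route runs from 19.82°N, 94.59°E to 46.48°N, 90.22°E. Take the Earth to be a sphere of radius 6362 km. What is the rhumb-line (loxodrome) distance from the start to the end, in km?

2987 km

Δψ = ln[tan(π/4+φ₂/2)/tan(π/4+φ₁/2)] = +0.5654;  Δφ = +0.4653 rad,  Δλ = -0.0763 rad
q = Δφ/Δψ = 0.8230
d = R·√(Δφ² + q²Δλ²) = 6362·0.46952 = 2987 km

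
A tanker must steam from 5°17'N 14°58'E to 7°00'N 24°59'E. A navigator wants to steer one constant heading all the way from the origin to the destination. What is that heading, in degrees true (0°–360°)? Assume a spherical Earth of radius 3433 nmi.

Δψ = ln[tan(π/4+φ₂/2)/tan(π/4+φ₁/2)] = +0.0301
Δλ = +0.1748 rad (taken the short way round)
course = atan2(Δλ, Δψ) = 80.22°

80.2°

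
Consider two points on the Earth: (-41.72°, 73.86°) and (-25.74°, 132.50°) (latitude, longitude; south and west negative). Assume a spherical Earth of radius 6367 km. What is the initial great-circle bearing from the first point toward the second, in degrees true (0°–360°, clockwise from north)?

θ = atan2( sin Δλ·cos φ₂ ,  cos φ₁ sin φ₂ − sin φ₁ cos φ₂ cos Δλ )
  = atan2(+0.7692, -0.0122) = 90.91°

90.9°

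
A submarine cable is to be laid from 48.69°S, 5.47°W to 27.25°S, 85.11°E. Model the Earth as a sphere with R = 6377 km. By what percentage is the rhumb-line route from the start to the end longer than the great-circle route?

Great circle: σ = 1.2260 rad → d_gc = Rσ = 7818.3 km
Rhumb: Δφ = +0.3742, Δλ = +1.5809, Δψ = +0.4810, q = Δφ/Δψ = 0.7780 → d_rh = R√(Δφ²+q²Δλ²) = 8198.5 km
Excess = (8198.5 − 7818.3) / 7818.3 = 380.2 / 7818.3 = 4.86% ≈ 4.9%

4.9%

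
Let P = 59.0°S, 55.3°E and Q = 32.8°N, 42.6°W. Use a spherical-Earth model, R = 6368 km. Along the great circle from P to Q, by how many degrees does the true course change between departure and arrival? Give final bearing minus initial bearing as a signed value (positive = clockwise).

+41.0°

Initial bearing θ₁ = atan2(sin Δλ cos φ₂, cos φ₁ sin φ₂ − sin φ₁ cos φ₂ cos Δλ) = 282.20°
Final bearing θ₂ = (initial bearing from the destination back to the start) + 180° = 323.21°
Δθ = θ₂ − θ₁ = +41.0°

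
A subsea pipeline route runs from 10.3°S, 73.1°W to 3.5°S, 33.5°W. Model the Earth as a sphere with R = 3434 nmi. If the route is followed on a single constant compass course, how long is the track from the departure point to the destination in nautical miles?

Rhumb course C = atan2(Δλ, Δψ) with Δψ = ln[tan(π/4+φ₂/2)/tan(π/4+φ₁/2)] = +0.1196, Δλ = +0.6912 → C = 80.18°
d = R·|Δφ| / |cos C| = 3434·0.11868 / 0.17054 = 2390 nmi

2390 nmi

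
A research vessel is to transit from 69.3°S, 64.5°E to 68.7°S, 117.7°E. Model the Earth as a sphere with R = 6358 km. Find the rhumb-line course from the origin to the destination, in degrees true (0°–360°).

88.2°

Δψ = ln[tan(π/4+φ₂/2)/tan(π/4+φ₁/2)] = +0.0292
Δλ = +0.9285 rad (taken the short way round)
course = atan2(Δλ, Δψ) = 88.20°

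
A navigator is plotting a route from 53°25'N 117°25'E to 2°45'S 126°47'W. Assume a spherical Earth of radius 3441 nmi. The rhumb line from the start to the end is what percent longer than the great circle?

Great circle: σ = 1.8730 rad → d_gc = Rσ = 6445.0 nmi
Rhumb: Δφ = -0.9803, Δλ = +2.0211, Δψ = -1.1550, q = Δφ/Δψ = 0.8487 → d_rh = R√(Δφ²+q²Δλ²) = 6798.5 nmi
Excess = (6798.5 − 6445.0) / 6445.0 = 353.5 / 6445.0 = 5.48% ≈ 5.5%

5.5%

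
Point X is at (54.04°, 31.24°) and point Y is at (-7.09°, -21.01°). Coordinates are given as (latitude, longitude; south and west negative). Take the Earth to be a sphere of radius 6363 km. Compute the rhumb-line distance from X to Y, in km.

8405 km

Rhumb course C = atan2(Δλ, Δψ) with Δψ = ln[tan(π/4+φ₂/2)/tan(π/4+φ₁/2)] = -1.2494, Δλ = -0.9119 → C = 216.13°
d = R·|Δφ| / |cos C| = 6363·1.06692 / 0.80773 = 8405 km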